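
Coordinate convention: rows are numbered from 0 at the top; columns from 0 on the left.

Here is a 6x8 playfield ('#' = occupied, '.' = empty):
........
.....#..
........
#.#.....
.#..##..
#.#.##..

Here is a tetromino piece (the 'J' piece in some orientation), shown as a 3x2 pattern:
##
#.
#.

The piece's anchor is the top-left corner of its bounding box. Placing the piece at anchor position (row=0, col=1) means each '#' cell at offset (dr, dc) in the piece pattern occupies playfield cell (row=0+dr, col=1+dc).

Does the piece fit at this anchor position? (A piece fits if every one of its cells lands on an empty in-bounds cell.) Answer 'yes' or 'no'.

Answer: yes

Derivation:
Check each piece cell at anchor (0, 1):
  offset (0,0) -> (0,1): empty -> OK
  offset (0,1) -> (0,2): empty -> OK
  offset (1,0) -> (1,1): empty -> OK
  offset (2,0) -> (2,1): empty -> OK
All cells valid: yes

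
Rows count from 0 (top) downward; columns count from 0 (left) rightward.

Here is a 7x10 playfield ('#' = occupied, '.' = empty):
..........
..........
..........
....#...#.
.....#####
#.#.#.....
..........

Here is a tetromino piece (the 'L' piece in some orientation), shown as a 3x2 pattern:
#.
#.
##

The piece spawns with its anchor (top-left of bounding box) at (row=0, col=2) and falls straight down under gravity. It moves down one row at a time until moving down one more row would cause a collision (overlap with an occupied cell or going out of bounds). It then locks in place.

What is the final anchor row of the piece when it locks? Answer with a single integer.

Spawn at (row=0, col=2). Try each row:
  row 0: fits
  row 1: fits
  row 2: fits
  row 3: blocked -> lock at row 2

Answer: 2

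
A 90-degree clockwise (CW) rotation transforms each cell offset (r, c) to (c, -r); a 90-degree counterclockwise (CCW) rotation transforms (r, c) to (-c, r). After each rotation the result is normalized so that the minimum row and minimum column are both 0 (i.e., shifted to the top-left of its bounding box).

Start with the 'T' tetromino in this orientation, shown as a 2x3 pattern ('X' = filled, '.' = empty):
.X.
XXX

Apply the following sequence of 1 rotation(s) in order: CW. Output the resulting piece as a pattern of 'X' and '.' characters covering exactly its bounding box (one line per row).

Answer: X.
XX
X.

Derivation:
Start:
.X.
XXX
After rotation 1 (CW):
X.
XX
X.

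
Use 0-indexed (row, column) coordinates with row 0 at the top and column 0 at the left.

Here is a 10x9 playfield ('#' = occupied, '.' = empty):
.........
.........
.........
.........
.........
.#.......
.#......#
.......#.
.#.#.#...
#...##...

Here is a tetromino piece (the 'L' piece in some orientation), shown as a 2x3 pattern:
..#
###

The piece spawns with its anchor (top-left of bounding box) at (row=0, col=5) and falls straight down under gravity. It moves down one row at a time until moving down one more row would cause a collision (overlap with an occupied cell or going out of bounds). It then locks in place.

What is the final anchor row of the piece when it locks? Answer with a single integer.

Answer: 5

Derivation:
Spawn at (row=0, col=5). Try each row:
  row 0: fits
  row 1: fits
  row 2: fits
  row 3: fits
  row 4: fits
  row 5: fits
  row 6: blocked -> lock at row 5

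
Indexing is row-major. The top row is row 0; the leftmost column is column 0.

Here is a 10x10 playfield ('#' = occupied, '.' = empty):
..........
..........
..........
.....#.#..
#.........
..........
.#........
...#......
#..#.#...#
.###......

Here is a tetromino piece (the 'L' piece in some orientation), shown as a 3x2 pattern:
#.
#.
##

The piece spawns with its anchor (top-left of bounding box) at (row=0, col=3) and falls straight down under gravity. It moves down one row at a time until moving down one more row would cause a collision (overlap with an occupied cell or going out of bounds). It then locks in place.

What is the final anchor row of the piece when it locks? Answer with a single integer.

Answer: 4

Derivation:
Spawn at (row=0, col=3). Try each row:
  row 0: fits
  row 1: fits
  row 2: fits
  row 3: fits
  row 4: fits
  row 5: blocked -> lock at row 4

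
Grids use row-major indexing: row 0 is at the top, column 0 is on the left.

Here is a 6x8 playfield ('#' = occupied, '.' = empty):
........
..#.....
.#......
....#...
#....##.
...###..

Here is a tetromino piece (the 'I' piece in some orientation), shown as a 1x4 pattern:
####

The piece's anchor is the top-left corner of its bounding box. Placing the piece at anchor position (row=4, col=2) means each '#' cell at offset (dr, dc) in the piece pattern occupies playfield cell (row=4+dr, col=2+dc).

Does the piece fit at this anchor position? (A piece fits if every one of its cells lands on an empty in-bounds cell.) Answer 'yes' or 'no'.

Check each piece cell at anchor (4, 2):
  offset (0,0) -> (4,2): empty -> OK
  offset (0,1) -> (4,3): empty -> OK
  offset (0,2) -> (4,4): empty -> OK
  offset (0,3) -> (4,5): occupied ('#') -> FAIL
All cells valid: no

Answer: no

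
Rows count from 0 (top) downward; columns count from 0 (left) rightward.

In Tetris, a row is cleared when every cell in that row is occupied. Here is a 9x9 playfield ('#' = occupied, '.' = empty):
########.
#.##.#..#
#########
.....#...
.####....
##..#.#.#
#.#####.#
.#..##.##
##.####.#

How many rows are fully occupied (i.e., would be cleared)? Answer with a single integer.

Check each row:
  row 0: 1 empty cell -> not full
  row 1: 4 empty cells -> not full
  row 2: 0 empty cells -> FULL (clear)
  row 3: 8 empty cells -> not full
  row 4: 5 empty cells -> not full
  row 5: 4 empty cells -> not full
  row 6: 2 empty cells -> not full
  row 7: 4 empty cells -> not full
  row 8: 2 empty cells -> not full
Total rows cleared: 1

Answer: 1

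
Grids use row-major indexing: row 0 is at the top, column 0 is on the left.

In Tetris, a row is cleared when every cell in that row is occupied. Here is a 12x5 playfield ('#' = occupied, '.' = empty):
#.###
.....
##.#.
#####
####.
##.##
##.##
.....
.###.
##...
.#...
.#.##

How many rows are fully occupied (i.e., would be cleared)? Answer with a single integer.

Check each row:
  row 0: 1 empty cell -> not full
  row 1: 5 empty cells -> not full
  row 2: 2 empty cells -> not full
  row 3: 0 empty cells -> FULL (clear)
  row 4: 1 empty cell -> not full
  row 5: 1 empty cell -> not full
  row 6: 1 empty cell -> not full
  row 7: 5 empty cells -> not full
  row 8: 2 empty cells -> not full
  row 9: 3 empty cells -> not full
  row 10: 4 empty cells -> not full
  row 11: 2 empty cells -> not full
Total rows cleared: 1

Answer: 1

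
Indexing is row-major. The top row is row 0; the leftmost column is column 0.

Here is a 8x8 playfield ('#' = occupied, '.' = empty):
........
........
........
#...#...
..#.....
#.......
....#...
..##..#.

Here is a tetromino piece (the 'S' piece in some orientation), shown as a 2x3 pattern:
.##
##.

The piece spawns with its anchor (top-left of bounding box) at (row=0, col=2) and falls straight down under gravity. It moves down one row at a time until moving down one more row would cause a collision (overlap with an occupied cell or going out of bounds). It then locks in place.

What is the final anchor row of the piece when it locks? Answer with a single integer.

Answer: 2

Derivation:
Spawn at (row=0, col=2). Try each row:
  row 0: fits
  row 1: fits
  row 2: fits
  row 3: blocked -> lock at row 2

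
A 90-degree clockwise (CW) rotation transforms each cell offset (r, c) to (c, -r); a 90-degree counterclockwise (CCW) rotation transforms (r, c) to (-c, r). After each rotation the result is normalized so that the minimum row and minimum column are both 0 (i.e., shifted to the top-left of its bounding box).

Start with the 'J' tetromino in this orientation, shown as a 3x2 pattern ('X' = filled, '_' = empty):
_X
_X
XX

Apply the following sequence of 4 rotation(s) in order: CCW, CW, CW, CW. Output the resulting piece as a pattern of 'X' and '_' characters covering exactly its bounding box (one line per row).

Answer: XX
X_
X_

Derivation:
Start:
_X
_X
XX
After rotation 1 (CCW):
XXX
__X
After rotation 2 (CW):
_X
_X
XX
After rotation 3 (CW):
X__
XXX
After rotation 4 (CW):
XX
X_
X_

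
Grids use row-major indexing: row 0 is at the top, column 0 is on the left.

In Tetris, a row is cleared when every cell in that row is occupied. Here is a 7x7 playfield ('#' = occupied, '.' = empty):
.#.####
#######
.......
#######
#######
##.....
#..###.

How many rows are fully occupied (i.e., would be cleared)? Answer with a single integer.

Check each row:
  row 0: 2 empty cells -> not full
  row 1: 0 empty cells -> FULL (clear)
  row 2: 7 empty cells -> not full
  row 3: 0 empty cells -> FULL (clear)
  row 4: 0 empty cells -> FULL (clear)
  row 5: 5 empty cells -> not full
  row 6: 3 empty cells -> not full
Total rows cleared: 3

Answer: 3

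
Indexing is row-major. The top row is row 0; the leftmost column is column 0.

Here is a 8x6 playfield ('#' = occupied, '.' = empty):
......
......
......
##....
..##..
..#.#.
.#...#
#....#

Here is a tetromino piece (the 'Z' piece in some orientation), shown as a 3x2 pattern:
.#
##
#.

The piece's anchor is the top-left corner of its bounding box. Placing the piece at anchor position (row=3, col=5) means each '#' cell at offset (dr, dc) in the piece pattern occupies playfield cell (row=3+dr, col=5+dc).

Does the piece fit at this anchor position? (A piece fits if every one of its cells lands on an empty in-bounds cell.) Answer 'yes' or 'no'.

Check each piece cell at anchor (3, 5):
  offset (0,1) -> (3,6): out of bounds -> FAIL
  offset (1,0) -> (4,5): empty -> OK
  offset (1,1) -> (4,6): out of bounds -> FAIL
  offset (2,0) -> (5,5): empty -> OK
All cells valid: no

Answer: no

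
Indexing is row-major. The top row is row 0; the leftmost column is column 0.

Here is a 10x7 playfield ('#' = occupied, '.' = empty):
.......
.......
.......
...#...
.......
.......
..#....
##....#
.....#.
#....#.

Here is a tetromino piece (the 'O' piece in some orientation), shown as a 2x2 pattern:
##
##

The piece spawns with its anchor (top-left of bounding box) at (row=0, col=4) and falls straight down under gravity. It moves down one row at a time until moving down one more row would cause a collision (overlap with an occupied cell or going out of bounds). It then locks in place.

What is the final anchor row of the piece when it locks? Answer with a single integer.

Spawn at (row=0, col=4). Try each row:
  row 0: fits
  row 1: fits
  row 2: fits
  row 3: fits
  row 4: fits
  row 5: fits
  row 6: fits
  row 7: blocked -> lock at row 6

Answer: 6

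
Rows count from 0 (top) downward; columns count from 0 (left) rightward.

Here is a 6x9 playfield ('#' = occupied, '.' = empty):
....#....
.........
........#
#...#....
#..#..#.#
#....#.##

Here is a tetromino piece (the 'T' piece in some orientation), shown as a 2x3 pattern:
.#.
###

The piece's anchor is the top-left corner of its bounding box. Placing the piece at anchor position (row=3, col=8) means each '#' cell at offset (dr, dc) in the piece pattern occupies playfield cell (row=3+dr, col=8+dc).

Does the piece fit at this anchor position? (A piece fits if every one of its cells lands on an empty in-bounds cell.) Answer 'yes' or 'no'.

Check each piece cell at anchor (3, 8):
  offset (0,1) -> (3,9): out of bounds -> FAIL
  offset (1,0) -> (4,8): occupied ('#') -> FAIL
  offset (1,1) -> (4,9): out of bounds -> FAIL
  offset (1,2) -> (4,10): out of bounds -> FAIL
All cells valid: no

Answer: no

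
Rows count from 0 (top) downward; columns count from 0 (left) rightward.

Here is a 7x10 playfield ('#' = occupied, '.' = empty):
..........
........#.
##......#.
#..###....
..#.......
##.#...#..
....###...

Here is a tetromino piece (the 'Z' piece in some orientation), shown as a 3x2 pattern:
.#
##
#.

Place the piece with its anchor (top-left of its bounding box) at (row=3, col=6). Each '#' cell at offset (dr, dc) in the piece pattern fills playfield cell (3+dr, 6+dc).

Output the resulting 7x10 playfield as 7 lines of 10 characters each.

Fill (3+0,6+1) = (3,7)
Fill (3+1,6+0) = (4,6)
Fill (3+1,6+1) = (4,7)
Fill (3+2,6+0) = (5,6)

Answer: ..........
........#.
##......#.
#..###.#..
..#...##..
##.#..##..
....###...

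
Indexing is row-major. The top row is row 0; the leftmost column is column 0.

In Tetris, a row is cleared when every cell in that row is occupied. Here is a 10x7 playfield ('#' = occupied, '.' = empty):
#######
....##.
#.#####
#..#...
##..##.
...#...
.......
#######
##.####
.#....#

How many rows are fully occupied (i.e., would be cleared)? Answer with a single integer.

Check each row:
  row 0: 0 empty cells -> FULL (clear)
  row 1: 5 empty cells -> not full
  row 2: 1 empty cell -> not full
  row 3: 5 empty cells -> not full
  row 4: 3 empty cells -> not full
  row 5: 6 empty cells -> not full
  row 6: 7 empty cells -> not full
  row 7: 0 empty cells -> FULL (clear)
  row 8: 1 empty cell -> not full
  row 9: 5 empty cells -> not full
Total rows cleared: 2

Answer: 2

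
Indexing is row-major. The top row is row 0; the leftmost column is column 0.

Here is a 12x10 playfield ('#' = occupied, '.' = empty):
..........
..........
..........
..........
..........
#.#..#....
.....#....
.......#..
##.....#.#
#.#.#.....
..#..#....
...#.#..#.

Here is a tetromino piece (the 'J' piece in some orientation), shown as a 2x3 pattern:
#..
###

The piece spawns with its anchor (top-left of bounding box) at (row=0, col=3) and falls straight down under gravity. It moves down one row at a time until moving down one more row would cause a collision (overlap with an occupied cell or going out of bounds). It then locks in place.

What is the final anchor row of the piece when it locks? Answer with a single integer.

Answer: 3

Derivation:
Spawn at (row=0, col=3). Try each row:
  row 0: fits
  row 1: fits
  row 2: fits
  row 3: fits
  row 4: blocked -> lock at row 3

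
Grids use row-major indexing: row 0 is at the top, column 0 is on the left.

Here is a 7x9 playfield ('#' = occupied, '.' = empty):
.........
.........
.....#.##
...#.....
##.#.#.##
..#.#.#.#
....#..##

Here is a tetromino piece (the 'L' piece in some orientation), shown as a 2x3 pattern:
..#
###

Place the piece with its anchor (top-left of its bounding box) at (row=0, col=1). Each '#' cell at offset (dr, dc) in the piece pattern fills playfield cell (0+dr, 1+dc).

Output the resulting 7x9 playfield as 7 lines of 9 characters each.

Answer: ...#.....
.###.....
.....#.##
...#.....
##.#.#.##
..#.#.#.#
....#..##

Derivation:
Fill (0+0,1+2) = (0,3)
Fill (0+1,1+0) = (1,1)
Fill (0+1,1+1) = (1,2)
Fill (0+1,1+2) = (1,3)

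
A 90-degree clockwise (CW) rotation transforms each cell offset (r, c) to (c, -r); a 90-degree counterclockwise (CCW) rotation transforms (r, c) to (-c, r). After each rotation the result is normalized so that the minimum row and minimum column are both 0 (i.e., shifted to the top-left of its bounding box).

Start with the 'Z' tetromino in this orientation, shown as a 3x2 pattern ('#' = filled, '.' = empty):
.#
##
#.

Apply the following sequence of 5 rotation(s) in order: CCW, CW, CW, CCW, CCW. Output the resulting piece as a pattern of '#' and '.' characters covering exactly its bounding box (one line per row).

Answer: ##.
.##

Derivation:
Start:
.#
##
#.
After rotation 1 (CCW):
##.
.##
After rotation 2 (CW):
.#
##
#.
After rotation 3 (CW):
##.
.##
After rotation 4 (CCW):
.#
##
#.
After rotation 5 (CCW):
##.
.##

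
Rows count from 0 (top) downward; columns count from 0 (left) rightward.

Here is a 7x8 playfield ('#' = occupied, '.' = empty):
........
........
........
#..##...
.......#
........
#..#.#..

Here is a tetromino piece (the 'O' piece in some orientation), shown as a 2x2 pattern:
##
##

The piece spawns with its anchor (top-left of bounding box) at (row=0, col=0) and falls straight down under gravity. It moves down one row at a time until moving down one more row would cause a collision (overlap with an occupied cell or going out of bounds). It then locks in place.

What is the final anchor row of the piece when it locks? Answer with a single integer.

Spawn at (row=0, col=0). Try each row:
  row 0: fits
  row 1: fits
  row 2: blocked -> lock at row 1

Answer: 1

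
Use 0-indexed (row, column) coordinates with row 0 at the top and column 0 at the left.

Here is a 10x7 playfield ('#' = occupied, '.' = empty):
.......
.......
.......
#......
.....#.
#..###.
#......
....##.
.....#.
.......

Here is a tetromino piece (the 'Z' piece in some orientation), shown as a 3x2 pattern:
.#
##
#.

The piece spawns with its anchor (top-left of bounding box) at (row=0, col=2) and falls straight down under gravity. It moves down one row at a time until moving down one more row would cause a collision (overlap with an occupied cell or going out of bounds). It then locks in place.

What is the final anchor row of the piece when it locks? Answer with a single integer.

Answer: 3

Derivation:
Spawn at (row=0, col=2). Try each row:
  row 0: fits
  row 1: fits
  row 2: fits
  row 3: fits
  row 4: blocked -> lock at row 3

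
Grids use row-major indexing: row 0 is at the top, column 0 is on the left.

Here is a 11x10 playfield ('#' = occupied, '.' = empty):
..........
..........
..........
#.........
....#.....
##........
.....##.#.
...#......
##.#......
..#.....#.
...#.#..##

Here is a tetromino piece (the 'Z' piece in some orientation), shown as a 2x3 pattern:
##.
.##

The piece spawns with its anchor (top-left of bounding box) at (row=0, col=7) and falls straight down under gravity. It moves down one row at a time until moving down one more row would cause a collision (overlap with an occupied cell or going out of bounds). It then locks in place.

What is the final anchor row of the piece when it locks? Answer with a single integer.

Answer: 4

Derivation:
Spawn at (row=0, col=7). Try each row:
  row 0: fits
  row 1: fits
  row 2: fits
  row 3: fits
  row 4: fits
  row 5: blocked -> lock at row 4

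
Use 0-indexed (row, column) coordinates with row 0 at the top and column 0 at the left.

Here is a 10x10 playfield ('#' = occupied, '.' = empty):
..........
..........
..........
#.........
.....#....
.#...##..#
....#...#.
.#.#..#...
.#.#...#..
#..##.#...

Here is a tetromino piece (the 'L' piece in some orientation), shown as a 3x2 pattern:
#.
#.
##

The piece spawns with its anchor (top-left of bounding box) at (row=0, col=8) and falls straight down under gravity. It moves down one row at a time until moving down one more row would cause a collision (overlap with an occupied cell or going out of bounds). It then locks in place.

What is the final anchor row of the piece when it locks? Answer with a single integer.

Spawn at (row=0, col=8). Try each row:
  row 0: fits
  row 1: fits
  row 2: fits
  row 3: blocked -> lock at row 2

Answer: 2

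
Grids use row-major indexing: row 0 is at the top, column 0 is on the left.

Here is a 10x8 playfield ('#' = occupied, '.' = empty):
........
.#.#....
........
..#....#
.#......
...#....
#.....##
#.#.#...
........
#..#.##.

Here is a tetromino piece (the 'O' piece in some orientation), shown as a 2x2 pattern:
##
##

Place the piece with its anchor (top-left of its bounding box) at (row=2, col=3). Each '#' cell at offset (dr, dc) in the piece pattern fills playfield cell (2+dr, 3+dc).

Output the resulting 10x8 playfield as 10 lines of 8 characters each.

Answer: ........
.#.#....
...##...
..###..#
.#......
...#....
#.....##
#.#.#...
........
#..#.##.

Derivation:
Fill (2+0,3+0) = (2,3)
Fill (2+0,3+1) = (2,4)
Fill (2+1,3+0) = (3,3)
Fill (2+1,3+1) = (3,4)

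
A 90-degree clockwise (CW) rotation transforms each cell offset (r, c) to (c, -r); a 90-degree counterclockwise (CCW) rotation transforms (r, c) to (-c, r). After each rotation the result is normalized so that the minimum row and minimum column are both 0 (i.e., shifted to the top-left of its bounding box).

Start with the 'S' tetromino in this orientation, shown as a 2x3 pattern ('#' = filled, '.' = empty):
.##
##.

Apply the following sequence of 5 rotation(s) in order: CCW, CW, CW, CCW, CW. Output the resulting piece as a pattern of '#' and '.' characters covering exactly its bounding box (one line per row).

Start:
.##
##.
After rotation 1 (CCW):
#.
##
.#
After rotation 2 (CW):
.##
##.
After rotation 3 (CW):
#.
##
.#
After rotation 4 (CCW):
.##
##.
After rotation 5 (CW):
#.
##
.#

Answer: #.
##
.#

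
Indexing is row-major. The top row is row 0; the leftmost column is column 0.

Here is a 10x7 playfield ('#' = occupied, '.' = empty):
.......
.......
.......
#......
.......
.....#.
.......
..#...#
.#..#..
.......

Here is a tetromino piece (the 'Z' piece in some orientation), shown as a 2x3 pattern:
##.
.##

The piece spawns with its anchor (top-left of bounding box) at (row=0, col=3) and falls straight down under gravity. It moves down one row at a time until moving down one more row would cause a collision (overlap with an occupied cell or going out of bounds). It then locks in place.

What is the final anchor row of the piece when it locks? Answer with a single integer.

Answer: 3

Derivation:
Spawn at (row=0, col=3). Try each row:
  row 0: fits
  row 1: fits
  row 2: fits
  row 3: fits
  row 4: blocked -> lock at row 3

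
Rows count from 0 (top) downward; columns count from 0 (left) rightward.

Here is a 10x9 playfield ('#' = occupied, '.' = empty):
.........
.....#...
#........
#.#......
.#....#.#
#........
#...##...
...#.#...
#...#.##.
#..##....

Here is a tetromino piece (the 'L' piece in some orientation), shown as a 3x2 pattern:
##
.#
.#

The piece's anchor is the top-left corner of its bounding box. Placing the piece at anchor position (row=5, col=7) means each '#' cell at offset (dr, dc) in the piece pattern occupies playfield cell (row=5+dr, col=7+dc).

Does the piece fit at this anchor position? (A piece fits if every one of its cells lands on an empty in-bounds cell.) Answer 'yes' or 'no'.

Answer: yes

Derivation:
Check each piece cell at anchor (5, 7):
  offset (0,0) -> (5,7): empty -> OK
  offset (0,1) -> (5,8): empty -> OK
  offset (1,1) -> (6,8): empty -> OK
  offset (2,1) -> (7,8): empty -> OK
All cells valid: yes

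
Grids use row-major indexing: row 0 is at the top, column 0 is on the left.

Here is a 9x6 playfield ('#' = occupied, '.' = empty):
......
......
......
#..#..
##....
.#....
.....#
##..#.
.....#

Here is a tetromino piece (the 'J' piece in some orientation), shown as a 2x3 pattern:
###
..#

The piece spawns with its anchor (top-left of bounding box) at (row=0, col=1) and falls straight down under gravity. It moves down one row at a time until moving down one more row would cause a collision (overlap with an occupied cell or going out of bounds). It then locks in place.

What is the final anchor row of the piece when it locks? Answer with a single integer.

Answer: 1

Derivation:
Spawn at (row=0, col=1). Try each row:
  row 0: fits
  row 1: fits
  row 2: blocked -> lock at row 1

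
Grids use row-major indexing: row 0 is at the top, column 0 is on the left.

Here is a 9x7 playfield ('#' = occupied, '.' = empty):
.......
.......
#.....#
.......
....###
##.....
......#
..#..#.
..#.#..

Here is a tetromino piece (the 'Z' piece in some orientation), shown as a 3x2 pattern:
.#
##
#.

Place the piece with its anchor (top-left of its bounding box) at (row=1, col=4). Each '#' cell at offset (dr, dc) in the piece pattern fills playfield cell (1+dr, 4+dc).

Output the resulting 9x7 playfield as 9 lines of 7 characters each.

Fill (1+0,4+1) = (1,5)
Fill (1+1,4+0) = (2,4)
Fill (1+1,4+1) = (2,5)
Fill (1+2,4+0) = (3,4)

Answer: .......
.....#.
#...###
....#..
....###
##.....
......#
..#..#.
..#.#..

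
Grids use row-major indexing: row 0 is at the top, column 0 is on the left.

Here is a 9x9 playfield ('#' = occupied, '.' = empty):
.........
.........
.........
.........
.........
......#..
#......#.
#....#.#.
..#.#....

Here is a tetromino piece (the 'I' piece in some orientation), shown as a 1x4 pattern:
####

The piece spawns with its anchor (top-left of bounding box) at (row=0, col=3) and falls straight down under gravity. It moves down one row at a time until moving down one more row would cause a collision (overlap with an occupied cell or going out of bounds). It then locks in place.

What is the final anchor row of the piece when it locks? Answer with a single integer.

Spawn at (row=0, col=3). Try each row:
  row 0: fits
  row 1: fits
  row 2: fits
  row 3: fits
  row 4: fits
  row 5: blocked -> lock at row 4

Answer: 4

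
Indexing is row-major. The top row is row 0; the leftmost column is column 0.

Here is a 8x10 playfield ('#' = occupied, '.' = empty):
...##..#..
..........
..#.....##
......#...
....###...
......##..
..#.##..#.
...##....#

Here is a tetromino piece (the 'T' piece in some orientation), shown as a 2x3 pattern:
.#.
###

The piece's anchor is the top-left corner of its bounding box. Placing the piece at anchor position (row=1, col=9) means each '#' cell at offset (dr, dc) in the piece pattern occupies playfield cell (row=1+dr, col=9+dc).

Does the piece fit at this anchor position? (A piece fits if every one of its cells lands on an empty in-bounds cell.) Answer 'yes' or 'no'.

Check each piece cell at anchor (1, 9):
  offset (0,1) -> (1,10): out of bounds -> FAIL
  offset (1,0) -> (2,9): occupied ('#') -> FAIL
  offset (1,1) -> (2,10): out of bounds -> FAIL
  offset (1,2) -> (2,11): out of bounds -> FAIL
All cells valid: no

Answer: no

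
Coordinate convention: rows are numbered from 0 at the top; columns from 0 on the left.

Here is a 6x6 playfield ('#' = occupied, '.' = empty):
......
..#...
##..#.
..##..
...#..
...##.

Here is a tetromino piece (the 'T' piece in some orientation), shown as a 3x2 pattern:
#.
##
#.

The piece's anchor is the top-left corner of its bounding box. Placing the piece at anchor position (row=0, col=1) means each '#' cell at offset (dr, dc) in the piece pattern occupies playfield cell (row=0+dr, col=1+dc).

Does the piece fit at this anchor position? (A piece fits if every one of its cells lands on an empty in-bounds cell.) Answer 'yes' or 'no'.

Check each piece cell at anchor (0, 1):
  offset (0,0) -> (0,1): empty -> OK
  offset (1,0) -> (1,1): empty -> OK
  offset (1,1) -> (1,2): occupied ('#') -> FAIL
  offset (2,0) -> (2,1): occupied ('#') -> FAIL
All cells valid: no

Answer: no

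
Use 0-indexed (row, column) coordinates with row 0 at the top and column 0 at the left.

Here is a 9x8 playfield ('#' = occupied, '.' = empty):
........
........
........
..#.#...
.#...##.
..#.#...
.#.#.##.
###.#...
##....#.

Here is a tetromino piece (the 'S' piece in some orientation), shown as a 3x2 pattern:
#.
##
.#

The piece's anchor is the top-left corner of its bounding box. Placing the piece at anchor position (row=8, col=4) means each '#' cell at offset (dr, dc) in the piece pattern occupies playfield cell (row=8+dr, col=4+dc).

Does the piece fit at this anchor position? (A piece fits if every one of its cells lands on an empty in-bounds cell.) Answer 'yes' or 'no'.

Answer: no

Derivation:
Check each piece cell at anchor (8, 4):
  offset (0,0) -> (8,4): empty -> OK
  offset (1,0) -> (9,4): out of bounds -> FAIL
  offset (1,1) -> (9,5): out of bounds -> FAIL
  offset (2,1) -> (10,5): out of bounds -> FAIL
All cells valid: no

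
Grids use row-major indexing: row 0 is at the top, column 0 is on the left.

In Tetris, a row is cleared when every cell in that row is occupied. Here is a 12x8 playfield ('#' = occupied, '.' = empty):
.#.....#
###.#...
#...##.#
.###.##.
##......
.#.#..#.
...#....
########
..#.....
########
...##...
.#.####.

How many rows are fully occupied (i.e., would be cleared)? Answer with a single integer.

Answer: 2

Derivation:
Check each row:
  row 0: 6 empty cells -> not full
  row 1: 4 empty cells -> not full
  row 2: 4 empty cells -> not full
  row 3: 3 empty cells -> not full
  row 4: 6 empty cells -> not full
  row 5: 5 empty cells -> not full
  row 6: 7 empty cells -> not full
  row 7: 0 empty cells -> FULL (clear)
  row 8: 7 empty cells -> not full
  row 9: 0 empty cells -> FULL (clear)
  row 10: 6 empty cells -> not full
  row 11: 3 empty cells -> not full
Total rows cleared: 2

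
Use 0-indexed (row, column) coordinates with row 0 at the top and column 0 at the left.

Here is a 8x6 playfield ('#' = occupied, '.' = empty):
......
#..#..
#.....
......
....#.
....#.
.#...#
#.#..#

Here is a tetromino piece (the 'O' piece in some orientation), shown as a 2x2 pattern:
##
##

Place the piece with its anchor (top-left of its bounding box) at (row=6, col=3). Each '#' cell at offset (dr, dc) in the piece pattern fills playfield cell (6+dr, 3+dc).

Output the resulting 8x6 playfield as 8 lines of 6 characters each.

Fill (6+0,3+0) = (6,3)
Fill (6+0,3+1) = (6,4)
Fill (6+1,3+0) = (7,3)
Fill (6+1,3+1) = (7,4)

Answer: ......
#..#..
#.....
......
....#.
....#.
.#.###
#.####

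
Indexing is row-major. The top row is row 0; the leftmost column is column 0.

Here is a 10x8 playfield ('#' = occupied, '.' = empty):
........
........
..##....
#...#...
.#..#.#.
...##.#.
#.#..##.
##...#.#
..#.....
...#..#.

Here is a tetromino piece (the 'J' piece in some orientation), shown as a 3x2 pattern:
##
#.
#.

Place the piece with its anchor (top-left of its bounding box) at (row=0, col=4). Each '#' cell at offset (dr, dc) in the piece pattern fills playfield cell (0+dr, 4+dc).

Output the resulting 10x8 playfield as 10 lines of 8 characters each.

Answer: ....##..
....#...
..###...
#...#...
.#..#.#.
...##.#.
#.#..##.
##...#.#
..#.....
...#..#.

Derivation:
Fill (0+0,4+0) = (0,4)
Fill (0+0,4+1) = (0,5)
Fill (0+1,4+0) = (1,4)
Fill (0+2,4+0) = (2,4)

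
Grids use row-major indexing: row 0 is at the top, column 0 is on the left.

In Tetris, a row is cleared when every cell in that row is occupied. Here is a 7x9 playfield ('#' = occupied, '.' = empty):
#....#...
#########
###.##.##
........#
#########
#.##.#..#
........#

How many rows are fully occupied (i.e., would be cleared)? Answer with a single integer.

Answer: 2

Derivation:
Check each row:
  row 0: 7 empty cells -> not full
  row 1: 0 empty cells -> FULL (clear)
  row 2: 2 empty cells -> not full
  row 3: 8 empty cells -> not full
  row 4: 0 empty cells -> FULL (clear)
  row 5: 4 empty cells -> not full
  row 6: 8 empty cells -> not full
Total rows cleared: 2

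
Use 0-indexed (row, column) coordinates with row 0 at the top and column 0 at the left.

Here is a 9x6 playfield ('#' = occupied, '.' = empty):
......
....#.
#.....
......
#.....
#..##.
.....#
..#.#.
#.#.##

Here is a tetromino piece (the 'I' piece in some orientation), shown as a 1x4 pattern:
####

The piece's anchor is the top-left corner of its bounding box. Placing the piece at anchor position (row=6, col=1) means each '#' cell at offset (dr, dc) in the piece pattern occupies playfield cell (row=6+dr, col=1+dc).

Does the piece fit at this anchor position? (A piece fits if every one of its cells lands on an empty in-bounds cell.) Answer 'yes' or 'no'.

Answer: yes

Derivation:
Check each piece cell at anchor (6, 1):
  offset (0,0) -> (6,1): empty -> OK
  offset (0,1) -> (6,2): empty -> OK
  offset (0,2) -> (6,3): empty -> OK
  offset (0,3) -> (6,4): empty -> OK
All cells valid: yes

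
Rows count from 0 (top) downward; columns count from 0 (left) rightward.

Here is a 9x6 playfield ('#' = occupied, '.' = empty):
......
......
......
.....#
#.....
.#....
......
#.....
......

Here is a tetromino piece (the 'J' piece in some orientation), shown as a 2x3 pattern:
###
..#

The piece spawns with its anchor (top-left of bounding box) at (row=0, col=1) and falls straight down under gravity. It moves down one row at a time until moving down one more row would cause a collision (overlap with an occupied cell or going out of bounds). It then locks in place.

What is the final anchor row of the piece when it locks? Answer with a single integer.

Answer: 4

Derivation:
Spawn at (row=0, col=1). Try each row:
  row 0: fits
  row 1: fits
  row 2: fits
  row 3: fits
  row 4: fits
  row 5: blocked -> lock at row 4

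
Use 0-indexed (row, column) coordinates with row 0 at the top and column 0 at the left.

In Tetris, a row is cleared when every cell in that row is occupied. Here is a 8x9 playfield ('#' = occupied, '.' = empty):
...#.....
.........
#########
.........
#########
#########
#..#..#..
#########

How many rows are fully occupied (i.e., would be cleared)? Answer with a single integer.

Check each row:
  row 0: 8 empty cells -> not full
  row 1: 9 empty cells -> not full
  row 2: 0 empty cells -> FULL (clear)
  row 3: 9 empty cells -> not full
  row 4: 0 empty cells -> FULL (clear)
  row 5: 0 empty cells -> FULL (clear)
  row 6: 6 empty cells -> not full
  row 7: 0 empty cells -> FULL (clear)
Total rows cleared: 4

Answer: 4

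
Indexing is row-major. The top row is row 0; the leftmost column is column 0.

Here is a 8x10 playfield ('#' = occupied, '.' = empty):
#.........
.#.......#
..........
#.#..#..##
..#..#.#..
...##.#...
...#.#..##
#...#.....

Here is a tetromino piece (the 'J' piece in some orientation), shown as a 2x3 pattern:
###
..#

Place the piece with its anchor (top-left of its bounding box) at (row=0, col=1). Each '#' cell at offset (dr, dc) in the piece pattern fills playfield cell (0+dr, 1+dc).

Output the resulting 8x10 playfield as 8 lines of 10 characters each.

Fill (0+0,1+0) = (0,1)
Fill (0+0,1+1) = (0,2)
Fill (0+0,1+2) = (0,3)
Fill (0+1,1+2) = (1,3)

Answer: ####......
.#.#.....#
..........
#.#..#..##
..#..#.#..
...##.#...
...#.#..##
#...#.....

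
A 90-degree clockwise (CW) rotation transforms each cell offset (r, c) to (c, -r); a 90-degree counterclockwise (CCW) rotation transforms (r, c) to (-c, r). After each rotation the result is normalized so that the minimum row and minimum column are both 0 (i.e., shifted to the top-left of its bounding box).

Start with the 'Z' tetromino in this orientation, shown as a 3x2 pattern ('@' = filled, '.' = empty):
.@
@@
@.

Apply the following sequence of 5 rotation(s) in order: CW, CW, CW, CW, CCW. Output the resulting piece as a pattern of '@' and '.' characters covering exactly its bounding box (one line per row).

Start:
.@
@@
@.
After rotation 1 (CW):
@@.
.@@
After rotation 2 (CW):
.@
@@
@.
After rotation 3 (CW):
@@.
.@@
After rotation 4 (CW):
.@
@@
@.
After rotation 5 (CCW):
@@.
.@@

Answer: @@.
.@@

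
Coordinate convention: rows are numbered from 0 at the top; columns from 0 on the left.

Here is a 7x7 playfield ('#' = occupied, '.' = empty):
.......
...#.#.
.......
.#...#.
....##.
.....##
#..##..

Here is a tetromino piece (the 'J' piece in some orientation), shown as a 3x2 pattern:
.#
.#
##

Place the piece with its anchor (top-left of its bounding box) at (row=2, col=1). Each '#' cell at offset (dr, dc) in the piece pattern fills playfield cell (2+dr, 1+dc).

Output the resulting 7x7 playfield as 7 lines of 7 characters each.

Fill (2+0,1+1) = (2,2)
Fill (2+1,1+1) = (3,2)
Fill (2+2,1+0) = (4,1)
Fill (2+2,1+1) = (4,2)

Answer: .......
...#.#.
..#....
.##..#.
.##.##.
.....##
#..##..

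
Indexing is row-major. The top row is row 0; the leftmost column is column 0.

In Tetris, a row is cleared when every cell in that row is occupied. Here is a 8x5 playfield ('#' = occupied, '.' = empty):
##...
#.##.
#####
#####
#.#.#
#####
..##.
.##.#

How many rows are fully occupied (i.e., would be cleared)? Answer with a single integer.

Check each row:
  row 0: 3 empty cells -> not full
  row 1: 2 empty cells -> not full
  row 2: 0 empty cells -> FULL (clear)
  row 3: 0 empty cells -> FULL (clear)
  row 4: 2 empty cells -> not full
  row 5: 0 empty cells -> FULL (clear)
  row 6: 3 empty cells -> not full
  row 7: 2 empty cells -> not full
Total rows cleared: 3

Answer: 3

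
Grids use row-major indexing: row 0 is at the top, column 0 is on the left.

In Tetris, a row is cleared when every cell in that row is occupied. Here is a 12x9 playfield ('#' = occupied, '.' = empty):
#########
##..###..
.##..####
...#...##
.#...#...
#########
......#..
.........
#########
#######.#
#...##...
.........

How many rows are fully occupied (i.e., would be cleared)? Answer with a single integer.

Check each row:
  row 0: 0 empty cells -> FULL (clear)
  row 1: 4 empty cells -> not full
  row 2: 3 empty cells -> not full
  row 3: 6 empty cells -> not full
  row 4: 7 empty cells -> not full
  row 5: 0 empty cells -> FULL (clear)
  row 6: 8 empty cells -> not full
  row 7: 9 empty cells -> not full
  row 8: 0 empty cells -> FULL (clear)
  row 9: 1 empty cell -> not full
  row 10: 6 empty cells -> not full
  row 11: 9 empty cells -> not full
Total rows cleared: 3

Answer: 3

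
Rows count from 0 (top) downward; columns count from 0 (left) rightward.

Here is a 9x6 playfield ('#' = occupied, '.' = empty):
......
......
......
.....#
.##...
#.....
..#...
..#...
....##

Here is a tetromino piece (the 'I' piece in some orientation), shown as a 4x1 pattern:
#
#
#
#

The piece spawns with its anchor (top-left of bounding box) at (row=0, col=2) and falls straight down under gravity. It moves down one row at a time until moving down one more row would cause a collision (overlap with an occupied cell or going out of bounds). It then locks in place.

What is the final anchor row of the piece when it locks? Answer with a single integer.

Spawn at (row=0, col=2). Try each row:
  row 0: fits
  row 1: blocked -> lock at row 0

Answer: 0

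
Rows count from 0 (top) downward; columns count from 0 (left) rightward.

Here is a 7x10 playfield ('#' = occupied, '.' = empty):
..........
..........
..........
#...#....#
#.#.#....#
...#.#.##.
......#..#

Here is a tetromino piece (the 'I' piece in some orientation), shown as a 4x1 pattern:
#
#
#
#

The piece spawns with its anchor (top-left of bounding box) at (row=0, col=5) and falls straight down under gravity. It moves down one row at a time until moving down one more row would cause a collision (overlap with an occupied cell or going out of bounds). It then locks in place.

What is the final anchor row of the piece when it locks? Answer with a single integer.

Answer: 1

Derivation:
Spawn at (row=0, col=5). Try each row:
  row 0: fits
  row 1: fits
  row 2: blocked -> lock at row 1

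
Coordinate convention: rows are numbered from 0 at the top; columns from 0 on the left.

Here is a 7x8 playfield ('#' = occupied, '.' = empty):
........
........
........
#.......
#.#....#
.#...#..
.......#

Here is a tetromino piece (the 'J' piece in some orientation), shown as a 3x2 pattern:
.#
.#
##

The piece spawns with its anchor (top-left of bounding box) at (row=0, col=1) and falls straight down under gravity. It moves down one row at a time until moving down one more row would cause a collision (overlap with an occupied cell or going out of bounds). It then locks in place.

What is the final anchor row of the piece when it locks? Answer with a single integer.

Answer: 1

Derivation:
Spawn at (row=0, col=1). Try each row:
  row 0: fits
  row 1: fits
  row 2: blocked -> lock at row 1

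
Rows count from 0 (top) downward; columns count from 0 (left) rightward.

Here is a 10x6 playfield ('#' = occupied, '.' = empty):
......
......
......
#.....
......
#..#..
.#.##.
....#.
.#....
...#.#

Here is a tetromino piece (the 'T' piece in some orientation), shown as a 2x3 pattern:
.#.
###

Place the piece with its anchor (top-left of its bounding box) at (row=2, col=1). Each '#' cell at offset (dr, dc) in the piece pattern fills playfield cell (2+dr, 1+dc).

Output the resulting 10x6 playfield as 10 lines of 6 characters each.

Fill (2+0,1+1) = (2,2)
Fill (2+1,1+0) = (3,1)
Fill (2+1,1+1) = (3,2)
Fill (2+1,1+2) = (3,3)

Answer: ......
......
..#...
####..
......
#..#..
.#.##.
....#.
.#....
...#.#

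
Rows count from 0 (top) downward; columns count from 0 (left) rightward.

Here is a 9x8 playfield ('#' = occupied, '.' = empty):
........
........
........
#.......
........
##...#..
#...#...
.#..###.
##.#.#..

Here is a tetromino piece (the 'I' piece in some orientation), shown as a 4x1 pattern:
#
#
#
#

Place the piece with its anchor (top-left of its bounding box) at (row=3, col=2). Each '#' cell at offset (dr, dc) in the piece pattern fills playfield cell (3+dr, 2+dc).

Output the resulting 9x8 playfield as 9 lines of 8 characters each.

Fill (3+0,2+0) = (3,2)
Fill (3+1,2+0) = (4,2)
Fill (3+2,2+0) = (5,2)
Fill (3+3,2+0) = (6,2)

Answer: ........
........
........
#.#.....
..#.....
###..#..
#.#.#...
.#..###.
##.#.#..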